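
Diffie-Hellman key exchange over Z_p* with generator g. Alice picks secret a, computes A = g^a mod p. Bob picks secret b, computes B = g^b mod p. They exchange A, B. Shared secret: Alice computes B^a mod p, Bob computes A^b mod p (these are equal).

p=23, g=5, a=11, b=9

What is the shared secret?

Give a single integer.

Answer: 22

Derivation:
A = 5^11 mod 23  (bits of 11 = 1011)
  bit 0 = 1: r = r^2 * 5 mod 23 = 1^2 * 5 = 1*5 = 5
  bit 1 = 0: r = r^2 mod 23 = 5^2 = 2
  bit 2 = 1: r = r^2 * 5 mod 23 = 2^2 * 5 = 4*5 = 20
  bit 3 = 1: r = r^2 * 5 mod 23 = 20^2 * 5 = 9*5 = 22
  -> A = 22
B = 5^9 mod 23  (bits of 9 = 1001)
  bit 0 = 1: r = r^2 * 5 mod 23 = 1^2 * 5 = 1*5 = 5
  bit 1 = 0: r = r^2 mod 23 = 5^2 = 2
  bit 2 = 0: r = r^2 mod 23 = 2^2 = 4
  bit 3 = 1: r = r^2 * 5 mod 23 = 4^2 * 5 = 16*5 = 11
  -> B = 11
s = B^a = 11^11 mod 23  (bits of 11 = 1011)
  bit 0 = 1: r = r^2 * 11 mod 23 = 1^2 * 11 = 1*11 = 11
  bit 1 = 0: r = r^2 mod 23 = 11^2 = 6
  bit 2 = 1: r = r^2 * 11 mod 23 = 6^2 * 11 = 13*11 = 5
  bit 3 = 1: r = r^2 * 11 mod 23 = 5^2 * 11 = 2*11 = 22
  -> s = B^a = 22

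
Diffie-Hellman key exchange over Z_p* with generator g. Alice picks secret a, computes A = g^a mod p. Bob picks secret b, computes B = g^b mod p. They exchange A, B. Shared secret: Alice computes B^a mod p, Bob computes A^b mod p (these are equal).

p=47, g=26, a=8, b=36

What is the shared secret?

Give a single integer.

Answer: 16

Derivation:
A = 26^8 mod 47  (bits of 8 = 1000)
  bit 0 = 1: r = r^2 * 26 mod 47 = 1^2 * 26 = 1*26 = 26
  bit 1 = 0: r = r^2 mod 47 = 26^2 = 18
  bit 2 = 0: r = r^2 mod 47 = 18^2 = 42
  bit 3 = 0: r = r^2 mod 47 = 42^2 = 25
  -> A = 25
B = 26^36 mod 47  (bits of 36 = 100100)
  bit 0 = 1: r = r^2 * 26 mod 47 = 1^2 * 26 = 1*26 = 26
  bit 1 = 0: r = r^2 mod 47 = 26^2 = 18
  bit 2 = 0: r = r^2 mod 47 = 18^2 = 42
  bit 3 = 1: r = r^2 * 26 mod 47 = 42^2 * 26 = 25*26 = 39
  bit 4 = 0: r = r^2 mod 47 = 39^2 = 17
  bit 5 = 0: r = r^2 mod 47 = 17^2 = 7
  -> B = 7
s = B^a = 7^8 mod 47  (bits of 8 = 1000)
  bit 0 = 1: r = r^2 * 7 mod 47 = 1^2 * 7 = 1*7 = 7
  bit 1 = 0: r = r^2 mod 47 = 7^2 = 2
  bit 2 = 0: r = r^2 mod 47 = 2^2 = 4
  bit 3 = 0: r = r^2 mod 47 = 4^2 = 16
  -> s = B^a = 16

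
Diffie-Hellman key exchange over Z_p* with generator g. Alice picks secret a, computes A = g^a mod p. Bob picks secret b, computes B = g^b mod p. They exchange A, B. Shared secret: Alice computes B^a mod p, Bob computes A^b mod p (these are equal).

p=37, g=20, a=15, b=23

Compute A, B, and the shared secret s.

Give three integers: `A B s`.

A = 20^15 mod 37  (bits of 15 = 1111)
  bit 0 = 1: r = r^2 * 20 mod 37 = 1^2 * 20 = 1*20 = 20
  bit 1 = 1: r = r^2 * 20 mod 37 = 20^2 * 20 = 30*20 = 8
  bit 2 = 1: r = r^2 * 20 mod 37 = 8^2 * 20 = 27*20 = 22
  bit 3 = 1: r = r^2 * 20 mod 37 = 22^2 * 20 = 3*20 = 23
  -> A = 23
B = 20^23 mod 37  (bits of 23 = 10111)
  bit 0 = 1: r = r^2 * 20 mod 37 = 1^2 * 20 = 1*20 = 20
  bit 1 = 0: r = r^2 mod 37 = 20^2 = 30
  bit 2 = 1: r = r^2 * 20 mod 37 = 30^2 * 20 = 12*20 = 18
  bit 3 = 1: r = r^2 * 20 mod 37 = 18^2 * 20 = 28*20 = 5
  bit 4 = 1: r = r^2 * 20 mod 37 = 5^2 * 20 = 25*20 = 19
  -> B = 19
s = B^a = 19^15 mod 37  (bits of 15 = 1111)
  bit 0 = 1: r = r^2 * 19 mod 37 = 1^2 * 19 = 1*19 = 19
  bit 1 = 1: r = r^2 * 19 mod 37 = 19^2 * 19 = 28*19 = 14
  bit 2 = 1: r = r^2 * 19 mod 37 = 14^2 * 19 = 11*19 = 24
  bit 3 = 1: r = r^2 * 19 mod 37 = 24^2 * 19 = 21*19 = 29
  -> s = B^a = 29

Answer: 23 19 29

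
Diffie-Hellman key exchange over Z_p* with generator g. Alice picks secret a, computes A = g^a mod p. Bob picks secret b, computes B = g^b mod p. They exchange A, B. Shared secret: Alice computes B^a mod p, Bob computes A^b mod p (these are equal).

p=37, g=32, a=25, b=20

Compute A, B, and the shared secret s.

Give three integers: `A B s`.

A = 32^25 mod 37  (bits of 25 = 11001)
  bit 0 = 1: r = r^2 * 32 mod 37 = 1^2 * 32 = 1*32 = 32
  bit 1 = 1: r = r^2 * 32 mod 37 = 32^2 * 32 = 25*32 = 23
  bit 2 = 0: r = r^2 mod 37 = 23^2 = 11
  bit 3 = 0: r = r^2 mod 37 = 11^2 = 10
  bit 4 = 1: r = r^2 * 32 mod 37 = 10^2 * 32 = 26*32 = 18
  -> A = 18
B = 32^20 mod 37  (bits of 20 = 10100)
  bit 0 = 1: r = r^2 * 32 mod 37 = 1^2 * 32 = 1*32 = 32
  bit 1 = 0: r = r^2 mod 37 = 32^2 = 25
  bit 2 = 1: r = r^2 * 32 mod 37 = 25^2 * 32 = 33*32 = 20
  bit 3 = 0: r = r^2 mod 37 = 20^2 = 30
  bit 4 = 0: r = r^2 mod 37 = 30^2 = 12
  -> B = 12
s = B^a = 12^25 mod 37  (bits of 25 = 11001)
  bit 0 = 1: r = r^2 * 12 mod 37 = 1^2 * 12 = 1*12 = 12
  bit 1 = 1: r = r^2 * 12 mod 37 = 12^2 * 12 = 33*12 = 26
  bit 2 = 0: r = r^2 mod 37 = 26^2 = 10
  bit 3 = 0: r = r^2 mod 37 = 10^2 = 26
  bit 4 = 1: r = r^2 * 12 mod 37 = 26^2 * 12 = 10*12 = 9
  -> s = B^a = 9

Answer: 18 12 9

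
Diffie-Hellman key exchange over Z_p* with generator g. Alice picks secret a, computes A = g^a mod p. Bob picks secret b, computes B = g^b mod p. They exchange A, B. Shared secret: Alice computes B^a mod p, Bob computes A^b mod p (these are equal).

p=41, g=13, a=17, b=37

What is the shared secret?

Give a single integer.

A = 13^17 mod 41  (bits of 17 = 10001)
  bit 0 = 1: r = r^2 * 13 mod 41 = 1^2 * 13 = 1*13 = 13
  bit 1 = 0: r = r^2 mod 41 = 13^2 = 5
  bit 2 = 0: r = r^2 mod 41 = 5^2 = 25
  bit 3 = 0: r = r^2 mod 41 = 25^2 = 10
  bit 4 = 1: r = r^2 * 13 mod 41 = 10^2 * 13 = 18*13 = 29
  -> A = 29
B = 13^37 mod 41  (bits of 37 = 100101)
  bit 0 = 1: r = r^2 * 13 mod 41 = 1^2 * 13 = 1*13 = 13
  bit 1 = 0: r = r^2 mod 41 = 13^2 = 5
  bit 2 = 0: r = r^2 mod 41 = 5^2 = 25
  bit 3 = 1: r = r^2 * 13 mod 41 = 25^2 * 13 = 10*13 = 7
  bit 4 = 0: r = r^2 mod 41 = 7^2 = 8
  bit 5 = 1: r = r^2 * 13 mod 41 = 8^2 * 13 = 23*13 = 12
  -> B = 12
s = B^a = 12^17 mod 41  (bits of 17 = 10001)
  bit 0 = 1: r = r^2 * 12 mod 41 = 1^2 * 12 = 1*12 = 12
  bit 1 = 0: r = r^2 mod 41 = 12^2 = 21
  bit 2 = 0: r = r^2 mod 41 = 21^2 = 31
  bit 3 = 0: r = r^2 mod 41 = 31^2 = 18
  bit 4 = 1: r = r^2 * 12 mod 41 = 18^2 * 12 = 37*12 = 34
  -> s = B^a = 34

Answer: 34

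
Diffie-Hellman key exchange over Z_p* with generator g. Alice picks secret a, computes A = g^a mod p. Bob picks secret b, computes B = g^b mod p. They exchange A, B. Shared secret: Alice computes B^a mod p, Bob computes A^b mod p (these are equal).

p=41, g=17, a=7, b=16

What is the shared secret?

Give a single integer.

Answer: 18

Derivation:
A = 17^7 mod 41  (bits of 7 = 111)
  bit 0 = 1: r = r^2 * 17 mod 41 = 1^2 * 17 = 1*17 = 17
  bit 1 = 1: r = r^2 * 17 mod 41 = 17^2 * 17 = 2*17 = 34
  bit 2 = 1: r = r^2 * 17 mod 41 = 34^2 * 17 = 8*17 = 13
  -> A = 13
B = 17^16 mod 41  (bits of 16 = 10000)
  bit 0 = 1: r = r^2 * 17 mod 41 = 1^2 * 17 = 1*17 = 17
  bit 1 = 0: r = r^2 mod 41 = 17^2 = 2
  bit 2 = 0: r = r^2 mod 41 = 2^2 = 4
  bit 3 = 0: r = r^2 mod 41 = 4^2 = 16
  bit 4 = 0: r = r^2 mod 41 = 16^2 = 10
  -> B = 10
s = B^a = 10^7 mod 41  (bits of 7 = 111)
  bit 0 = 1: r = r^2 * 10 mod 41 = 1^2 * 10 = 1*10 = 10
  bit 1 = 1: r = r^2 * 10 mod 41 = 10^2 * 10 = 18*10 = 16
  bit 2 = 1: r = r^2 * 10 mod 41 = 16^2 * 10 = 10*10 = 18
  -> s = B^a = 18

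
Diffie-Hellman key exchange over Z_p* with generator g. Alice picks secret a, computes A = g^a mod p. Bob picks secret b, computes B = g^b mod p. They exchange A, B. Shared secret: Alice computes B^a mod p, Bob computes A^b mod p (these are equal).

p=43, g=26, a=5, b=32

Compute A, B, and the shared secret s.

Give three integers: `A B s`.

A = 26^5 mod 43  (bits of 5 = 101)
  bit 0 = 1: r = r^2 * 26 mod 43 = 1^2 * 26 = 1*26 = 26
  bit 1 = 0: r = r^2 mod 43 = 26^2 = 31
  bit 2 = 1: r = r^2 * 26 mod 43 = 31^2 * 26 = 15*26 = 3
  -> A = 3
B = 26^32 mod 43  (bits of 32 = 100000)
  bit 0 = 1: r = r^2 * 26 mod 43 = 1^2 * 26 = 1*26 = 26
  bit 1 = 0: r = r^2 mod 43 = 26^2 = 31
  bit 2 = 0: r = r^2 mod 43 = 31^2 = 15
  bit 3 = 0: r = r^2 mod 43 = 15^2 = 10
  bit 4 = 0: r = r^2 mod 43 = 10^2 = 14
  bit 5 = 0: r = r^2 mod 43 = 14^2 = 24
  -> B = 24
s = B^a = 24^5 mod 43  (bits of 5 = 101)
  bit 0 = 1: r = r^2 * 24 mod 43 = 1^2 * 24 = 1*24 = 24
  bit 1 = 0: r = r^2 mod 43 = 24^2 = 17
  bit 2 = 1: r = r^2 * 24 mod 43 = 17^2 * 24 = 31*24 = 13
  -> s = B^a = 13

Answer: 3 24 13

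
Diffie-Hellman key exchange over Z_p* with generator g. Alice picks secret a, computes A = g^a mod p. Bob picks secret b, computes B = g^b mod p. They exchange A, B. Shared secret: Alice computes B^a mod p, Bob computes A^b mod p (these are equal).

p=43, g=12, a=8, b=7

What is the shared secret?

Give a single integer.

A = 12^8 mod 43  (bits of 8 = 1000)
  bit 0 = 1: r = r^2 * 12 mod 43 = 1^2 * 12 = 1*12 = 12
  bit 1 = 0: r = r^2 mod 43 = 12^2 = 15
  bit 2 = 0: r = r^2 mod 43 = 15^2 = 10
  bit 3 = 0: r = r^2 mod 43 = 10^2 = 14
  -> A = 14
B = 12^7 mod 43  (bits of 7 = 111)
  bit 0 = 1: r = r^2 * 12 mod 43 = 1^2 * 12 = 1*12 = 12
  bit 1 = 1: r = r^2 * 12 mod 43 = 12^2 * 12 = 15*12 = 8
  bit 2 = 1: r = r^2 * 12 mod 43 = 8^2 * 12 = 21*12 = 37
  -> B = 37
s = B^a = 37^8 mod 43  (bits of 8 = 1000)
  bit 0 = 1: r = r^2 * 37 mod 43 = 1^2 * 37 = 1*37 = 37
  bit 1 = 0: r = r^2 mod 43 = 37^2 = 36
  bit 2 = 0: r = r^2 mod 43 = 36^2 = 6
  bit 3 = 0: r = r^2 mod 43 = 6^2 = 36
  -> s = B^a = 36

Answer: 36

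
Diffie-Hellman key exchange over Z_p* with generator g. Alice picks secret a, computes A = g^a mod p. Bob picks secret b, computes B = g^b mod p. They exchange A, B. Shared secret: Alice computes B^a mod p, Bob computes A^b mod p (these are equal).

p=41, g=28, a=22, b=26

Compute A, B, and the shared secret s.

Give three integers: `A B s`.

Answer: 36 39 4

Derivation:
A = 28^22 mod 41  (bits of 22 = 10110)
  bit 0 = 1: r = r^2 * 28 mod 41 = 1^2 * 28 = 1*28 = 28
  bit 1 = 0: r = r^2 mod 41 = 28^2 = 5
  bit 2 = 1: r = r^2 * 28 mod 41 = 5^2 * 28 = 25*28 = 3
  bit 3 = 1: r = r^2 * 28 mod 41 = 3^2 * 28 = 9*28 = 6
  bit 4 = 0: r = r^2 mod 41 = 6^2 = 36
  -> A = 36
B = 28^26 mod 41  (bits of 26 = 11010)
  bit 0 = 1: r = r^2 * 28 mod 41 = 1^2 * 28 = 1*28 = 28
  bit 1 = 1: r = r^2 * 28 mod 41 = 28^2 * 28 = 5*28 = 17
  bit 2 = 0: r = r^2 mod 41 = 17^2 = 2
  bit 3 = 1: r = r^2 * 28 mod 41 = 2^2 * 28 = 4*28 = 30
  bit 4 = 0: r = r^2 mod 41 = 30^2 = 39
  -> B = 39
s = B^a = 39^22 mod 41  (bits of 22 = 10110)
  bit 0 = 1: r = r^2 * 39 mod 41 = 1^2 * 39 = 1*39 = 39
  bit 1 = 0: r = r^2 mod 41 = 39^2 = 4
  bit 2 = 1: r = r^2 * 39 mod 41 = 4^2 * 39 = 16*39 = 9
  bit 3 = 1: r = r^2 * 39 mod 41 = 9^2 * 39 = 40*39 = 2
  bit 4 = 0: r = r^2 mod 41 = 2^2 = 4
  -> s = B^a = 4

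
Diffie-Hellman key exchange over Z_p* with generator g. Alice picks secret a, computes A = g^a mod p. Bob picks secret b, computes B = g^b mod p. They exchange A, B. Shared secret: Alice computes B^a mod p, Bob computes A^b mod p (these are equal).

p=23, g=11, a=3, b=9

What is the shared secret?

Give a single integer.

A = 11^3 mod 23  (bits of 3 = 11)
  bit 0 = 1: r = r^2 * 11 mod 23 = 1^2 * 11 = 1*11 = 11
  bit 1 = 1: r = r^2 * 11 mod 23 = 11^2 * 11 = 6*11 = 20
  -> A = 20
B = 11^9 mod 23  (bits of 9 = 1001)
  bit 0 = 1: r = r^2 * 11 mod 23 = 1^2 * 11 = 1*11 = 11
  bit 1 = 0: r = r^2 mod 23 = 11^2 = 6
  bit 2 = 0: r = r^2 mod 23 = 6^2 = 13
  bit 3 = 1: r = r^2 * 11 mod 23 = 13^2 * 11 = 8*11 = 19
  -> B = 19
s = B^a = 19^3 mod 23  (bits of 3 = 11)
  bit 0 = 1: r = r^2 * 19 mod 23 = 1^2 * 19 = 1*19 = 19
  bit 1 = 1: r = r^2 * 19 mod 23 = 19^2 * 19 = 16*19 = 5
  -> s = B^a = 5

Answer: 5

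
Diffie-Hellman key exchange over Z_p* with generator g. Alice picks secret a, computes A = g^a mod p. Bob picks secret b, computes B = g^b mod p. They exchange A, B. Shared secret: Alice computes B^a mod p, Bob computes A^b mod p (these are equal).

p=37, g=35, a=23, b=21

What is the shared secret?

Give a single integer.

Answer: 14

Derivation:
A = 35^23 mod 37  (bits of 23 = 10111)
  bit 0 = 1: r = r^2 * 35 mod 37 = 1^2 * 35 = 1*35 = 35
  bit 1 = 0: r = r^2 mod 37 = 35^2 = 4
  bit 2 = 1: r = r^2 * 35 mod 37 = 4^2 * 35 = 16*35 = 5
  bit 3 = 1: r = r^2 * 35 mod 37 = 5^2 * 35 = 25*35 = 24
  bit 4 = 1: r = r^2 * 35 mod 37 = 24^2 * 35 = 21*35 = 32
  -> A = 32
B = 35^21 mod 37  (bits of 21 = 10101)
  bit 0 = 1: r = r^2 * 35 mod 37 = 1^2 * 35 = 1*35 = 35
  bit 1 = 0: r = r^2 mod 37 = 35^2 = 4
  bit 2 = 1: r = r^2 * 35 mod 37 = 4^2 * 35 = 16*35 = 5
  bit 3 = 0: r = r^2 mod 37 = 5^2 = 25
  bit 4 = 1: r = r^2 * 35 mod 37 = 25^2 * 35 = 33*35 = 8
  -> B = 8
s = B^a = 8^23 mod 37  (bits of 23 = 10111)
  bit 0 = 1: r = r^2 * 8 mod 37 = 1^2 * 8 = 1*8 = 8
  bit 1 = 0: r = r^2 mod 37 = 8^2 = 27
  bit 2 = 1: r = r^2 * 8 mod 37 = 27^2 * 8 = 26*8 = 23
  bit 3 = 1: r = r^2 * 8 mod 37 = 23^2 * 8 = 11*8 = 14
  bit 4 = 1: r = r^2 * 8 mod 37 = 14^2 * 8 = 11*8 = 14
  -> s = B^a = 14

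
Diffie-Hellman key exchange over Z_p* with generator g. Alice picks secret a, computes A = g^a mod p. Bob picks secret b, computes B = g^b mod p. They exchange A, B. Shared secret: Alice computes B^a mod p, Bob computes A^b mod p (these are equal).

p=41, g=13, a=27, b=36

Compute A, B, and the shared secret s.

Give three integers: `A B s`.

A = 13^27 mod 41  (bits of 27 = 11011)
  bit 0 = 1: r = r^2 * 13 mod 41 = 1^2 * 13 = 1*13 = 13
  bit 1 = 1: r = r^2 * 13 mod 41 = 13^2 * 13 = 5*13 = 24
  bit 2 = 0: r = r^2 mod 41 = 24^2 = 2
  bit 3 = 1: r = r^2 * 13 mod 41 = 2^2 * 13 = 4*13 = 11
  bit 4 = 1: r = r^2 * 13 mod 41 = 11^2 * 13 = 39*13 = 15
  -> A = 15
B = 13^36 mod 41  (bits of 36 = 100100)
  bit 0 = 1: r = r^2 * 13 mod 41 = 1^2 * 13 = 1*13 = 13
  bit 1 = 0: r = r^2 mod 41 = 13^2 = 5
  bit 2 = 0: r = r^2 mod 41 = 5^2 = 25
  bit 3 = 1: r = r^2 * 13 mod 41 = 25^2 * 13 = 10*13 = 7
  bit 4 = 0: r = r^2 mod 41 = 7^2 = 8
  bit 5 = 0: r = r^2 mod 41 = 8^2 = 23
  -> B = 23
s = B^a = 23^27 mod 41  (bits of 27 = 11011)
  bit 0 = 1: r = r^2 * 23 mod 41 = 1^2 * 23 = 1*23 = 23
  bit 1 = 1: r = r^2 * 23 mod 41 = 23^2 * 23 = 37*23 = 31
  bit 2 = 0: r = r^2 mod 41 = 31^2 = 18
  bit 3 = 1: r = r^2 * 23 mod 41 = 18^2 * 23 = 37*23 = 31
  bit 4 = 1: r = r^2 * 23 mod 41 = 31^2 * 23 = 18*23 = 4
  -> s = B^a = 4

Answer: 15 23 4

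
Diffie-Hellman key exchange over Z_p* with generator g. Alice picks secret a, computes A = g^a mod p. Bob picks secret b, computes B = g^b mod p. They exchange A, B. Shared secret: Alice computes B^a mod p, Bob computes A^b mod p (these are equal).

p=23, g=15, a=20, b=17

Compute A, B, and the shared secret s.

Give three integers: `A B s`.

Answer: 9 10 3

Derivation:
A = 15^20 mod 23  (bits of 20 = 10100)
  bit 0 = 1: r = r^2 * 15 mod 23 = 1^2 * 15 = 1*15 = 15
  bit 1 = 0: r = r^2 mod 23 = 15^2 = 18
  bit 2 = 1: r = r^2 * 15 mod 23 = 18^2 * 15 = 2*15 = 7
  bit 3 = 0: r = r^2 mod 23 = 7^2 = 3
  bit 4 = 0: r = r^2 mod 23 = 3^2 = 9
  -> A = 9
B = 15^17 mod 23  (bits of 17 = 10001)
  bit 0 = 1: r = r^2 * 15 mod 23 = 1^2 * 15 = 1*15 = 15
  bit 1 = 0: r = r^2 mod 23 = 15^2 = 18
  bit 2 = 0: r = r^2 mod 23 = 18^2 = 2
  bit 3 = 0: r = r^2 mod 23 = 2^2 = 4
  bit 4 = 1: r = r^2 * 15 mod 23 = 4^2 * 15 = 16*15 = 10
  -> B = 10
s = B^a = 10^20 mod 23  (bits of 20 = 10100)
  bit 0 = 1: r = r^2 * 10 mod 23 = 1^2 * 10 = 1*10 = 10
  bit 1 = 0: r = r^2 mod 23 = 10^2 = 8
  bit 2 = 1: r = r^2 * 10 mod 23 = 8^2 * 10 = 18*10 = 19
  bit 3 = 0: r = r^2 mod 23 = 19^2 = 16
  bit 4 = 0: r = r^2 mod 23 = 16^2 = 3
  -> s = B^a = 3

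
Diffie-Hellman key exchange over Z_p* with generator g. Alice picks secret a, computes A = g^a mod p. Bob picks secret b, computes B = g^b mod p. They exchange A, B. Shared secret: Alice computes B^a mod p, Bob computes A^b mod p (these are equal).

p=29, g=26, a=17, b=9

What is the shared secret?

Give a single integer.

A = 26^17 mod 29  (bits of 17 = 10001)
  bit 0 = 1: r = r^2 * 26 mod 29 = 1^2 * 26 = 1*26 = 26
  bit 1 = 0: r = r^2 mod 29 = 26^2 = 9
  bit 2 = 0: r = r^2 mod 29 = 9^2 = 23
  bit 3 = 0: r = r^2 mod 29 = 23^2 = 7
  bit 4 = 1: r = r^2 * 26 mod 29 = 7^2 * 26 = 20*26 = 27
  -> A = 27
B = 26^9 mod 29  (bits of 9 = 1001)
  bit 0 = 1: r = r^2 * 26 mod 29 = 1^2 * 26 = 1*26 = 26
  bit 1 = 0: r = r^2 mod 29 = 26^2 = 9
  bit 2 = 0: r = r^2 mod 29 = 9^2 = 23
  bit 3 = 1: r = r^2 * 26 mod 29 = 23^2 * 26 = 7*26 = 8
  -> B = 8
s = B^a = 8^17 mod 29  (bits of 17 = 10001)
  bit 0 = 1: r = r^2 * 8 mod 29 = 1^2 * 8 = 1*8 = 8
  bit 1 = 0: r = r^2 mod 29 = 8^2 = 6
  bit 2 = 0: r = r^2 mod 29 = 6^2 = 7
  bit 3 = 0: r = r^2 mod 29 = 7^2 = 20
  bit 4 = 1: r = r^2 * 8 mod 29 = 20^2 * 8 = 23*8 = 10
  -> s = B^a = 10

Answer: 10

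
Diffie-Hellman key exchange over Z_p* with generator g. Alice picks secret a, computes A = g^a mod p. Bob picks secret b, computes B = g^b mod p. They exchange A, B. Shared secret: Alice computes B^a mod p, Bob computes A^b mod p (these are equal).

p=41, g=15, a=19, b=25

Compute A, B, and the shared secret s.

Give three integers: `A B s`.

Answer: 30 27 3

Derivation:
A = 15^19 mod 41  (bits of 19 = 10011)
  bit 0 = 1: r = r^2 * 15 mod 41 = 1^2 * 15 = 1*15 = 15
  bit 1 = 0: r = r^2 mod 41 = 15^2 = 20
  bit 2 = 0: r = r^2 mod 41 = 20^2 = 31
  bit 3 = 1: r = r^2 * 15 mod 41 = 31^2 * 15 = 18*15 = 24
  bit 4 = 1: r = r^2 * 15 mod 41 = 24^2 * 15 = 2*15 = 30
  -> A = 30
B = 15^25 mod 41  (bits of 25 = 11001)
  bit 0 = 1: r = r^2 * 15 mod 41 = 1^2 * 15 = 1*15 = 15
  bit 1 = 1: r = r^2 * 15 mod 41 = 15^2 * 15 = 20*15 = 13
  bit 2 = 0: r = r^2 mod 41 = 13^2 = 5
  bit 3 = 0: r = r^2 mod 41 = 5^2 = 25
  bit 4 = 1: r = r^2 * 15 mod 41 = 25^2 * 15 = 10*15 = 27
  -> B = 27
s = B^a = 27^19 mod 41  (bits of 19 = 10011)
  bit 0 = 1: r = r^2 * 27 mod 41 = 1^2 * 27 = 1*27 = 27
  bit 1 = 0: r = r^2 mod 41 = 27^2 = 32
  bit 2 = 0: r = r^2 mod 41 = 32^2 = 40
  bit 3 = 1: r = r^2 * 27 mod 41 = 40^2 * 27 = 1*27 = 27
  bit 4 = 1: r = r^2 * 27 mod 41 = 27^2 * 27 = 32*27 = 3
  -> s = B^a = 3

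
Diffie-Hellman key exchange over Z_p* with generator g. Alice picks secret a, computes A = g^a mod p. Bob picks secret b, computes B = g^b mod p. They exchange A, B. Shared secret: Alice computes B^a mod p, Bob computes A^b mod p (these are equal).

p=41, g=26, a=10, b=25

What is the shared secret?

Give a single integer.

A = 26^10 mod 41  (bits of 10 = 1010)
  bit 0 = 1: r = r^2 * 26 mod 41 = 1^2 * 26 = 1*26 = 26
  bit 1 = 0: r = r^2 mod 41 = 26^2 = 20
  bit 2 = 1: r = r^2 * 26 mod 41 = 20^2 * 26 = 31*26 = 27
  bit 3 = 0: r = r^2 mod 41 = 27^2 = 32
  -> A = 32
B = 26^25 mod 41  (bits of 25 = 11001)
  bit 0 = 1: r = r^2 * 26 mod 41 = 1^2 * 26 = 1*26 = 26
  bit 1 = 1: r = r^2 * 26 mod 41 = 26^2 * 26 = 20*26 = 28
  bit 2 = 0: r = r^2 mod 41 = 28^2 = 5
  bit 3 = 0: r = r^2 mod 41 = 5^2 = 25
  bit 4 = 1: r = r^2 * 26 mod 41 = 25^2 * 26 = 10*26 = 14
  -> B = 14
s = B^a = 14^10 mod 41  (bits of 10 = 1010)
  bit 0 = 1: r = r^2 * 14 mod 41 = 1^2 * 14 = 1*14 = 14
  bit 1 = 0: r = r^2 mod 41 = 14^2 = 32
  bit 2 = 1: r = r^2 * 14 mod 41 = 32^2 * 14 = 40*14 = 27
  bit 3 = 0: r = r^2 mod 41 = 27^2 = 32
  -> s = B^a = 32

Answer: 32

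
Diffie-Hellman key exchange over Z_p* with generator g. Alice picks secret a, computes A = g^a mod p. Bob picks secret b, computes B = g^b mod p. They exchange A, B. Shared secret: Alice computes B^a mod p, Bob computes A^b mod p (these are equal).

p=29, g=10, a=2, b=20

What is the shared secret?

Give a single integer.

A = 10^2 mod 29  (bits of 2 = 10)
  bit 0 = 1: r = r^2 * 10 mod 29 = 1^2 * 10 = 1*10 = 10
  bit 1 = 0: r = r^2 mod 29 = 10^2 = 13
  -> A = 13
B = 10^20 mod 29  (bits of 20 = 10100)
  bit 0 = 1: r = r^2 * 10 mod 29 = 1^2 * 10 = 1*10 = 10
  bit 1 = 0: r = r^2 mod 29 = 10^2 = 13
  bit 2 = 1: r = r^2 * 10 mod 29 = 13^2 * 10 = 24*10 = 8
  bit 3 = 0: r = r^2 mod 29 = 8^2 = 6
  bit 4 = 0: r = r^2 mod 29 = 6^2 = 7
  -> B = 7
s = B^a = 7^2 mod 29  (bits of 2 = 10)
  bit 0 = 1: r = r^2 * 7 mod 29 = 1^2 * 7 = 1*7 = 7
  bit 1 = 0: r = r^2 mod 29 = 7^2 = 20
  -> s = B^a = 20

Answer: 20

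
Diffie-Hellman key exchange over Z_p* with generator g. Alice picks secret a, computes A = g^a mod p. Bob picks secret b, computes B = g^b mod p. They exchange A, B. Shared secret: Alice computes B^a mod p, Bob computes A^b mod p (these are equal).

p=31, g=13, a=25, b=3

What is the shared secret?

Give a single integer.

Answer: 30

Derivation:
A = 13^25 mod 31  (bits of 25 = 11001)
  bit 0 = 1: r = r^2 * 13 mod 31 = 1^2 * 13 = 1*13 = 13
  bit 1 = 1: r = r^2 * 13 mod 31 = 13^2 * 13 = 14*13 = 27
  bit 2 = 0: r = r^2 mod 31 = 27^2 = 16
  bit 3 = 0: r = r^2 mod 31 = 16^2 = 8
  bit 4 = 1: r = r^2 * 13 mod 31 = 8^2 * 13 = 2*13 = 26
  -> A = 26
B = 13^3 mod 31  (bits of 3 = 11)
  bit 0 = 1: r = r^2 * 13 mod 31 = 1^2 * 13 = 1*13 = 13
  bit 1 = 1: r = r^2 * 13 mod 31 = 13^2 * 13 = 14*13 = 27
  -> B = 27
s = B^a = 27^25 mod 31  (bits of 25 = 11001)
  bit 0 = 1: r = r^2 * 27 mod 31 = 1^2 * 27 = 1*27 = 27
  bit 1 = 1: r = r^2 * 27 mod 31 = 27^2 * 27 = 16*27 = 29
  bit 2 = 0: r = r^2 mod 31 = 29^2 = 4
  bit 3 = 0: r = r^2 mod 31 = 4^2 = 16
  bit 4 = 1: r = r^2 * 27 mod 31 = 16^2 * 27 = 8*27 = 30
  -> s = B^a = 30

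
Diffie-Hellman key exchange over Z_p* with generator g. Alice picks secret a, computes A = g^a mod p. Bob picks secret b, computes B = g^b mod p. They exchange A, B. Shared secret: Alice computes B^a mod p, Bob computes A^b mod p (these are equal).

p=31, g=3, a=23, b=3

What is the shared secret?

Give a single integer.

A = 3^23 mod 31  (bits of 23 = 10111)
  bit 0 = 1: r = r^2 * 3 mod 31 = 1^2 * 3 = 1*3 = 3
  bit 1 = 0: r = r^2 mod 31 = 3^2 = 9
  bit 2 = 1: r = r^2 * 3 mod 31 = 9^2 * 3 = 19*3 = 26
  bit 3 = 1: r = r^2 * 3 mod 31 = 26^2 * 3 = 25*3 = 13
  bit 4 = 1: r = r^2 * 3 mod 31 = 13^2 * 3 = 14*3 = 11
  -> A = 11
B = 3^3 mod 31  (bits of 3 = 11)
  bit 0 = 1: r = r^2 * 3 mod 31 = 1^2 * 3 = 1*3 = 3
  bit 1 = 1: r = r^2 * 3 mod 31 = 3^2 * 3 = 9*3 = 27
  -> B = 27
s = B^a = 27^23 mod 31  (bits of 23 = 10111)
  bit 0 = 1: r = r^2 * 27 mod 31 = 1^2 * 27 = 1*27 = 27
  bit 1 = 0: r = r^2 mod 31 = 27^2 = 16
  bit 2 = 1: r = r^2 * 27 mod 31 = 16^2 * 27 = 8*27 = 30
  bit 3 = 1: r = r^2 * 27 mod 31 = 30^2 * 27 = 1*27 = 27
  bit 4 = 1: r = r^2 * 27 mod 31 = 27^2 * 27 = 16*27 = 29
  -> s = B^a = 29

Answer: 29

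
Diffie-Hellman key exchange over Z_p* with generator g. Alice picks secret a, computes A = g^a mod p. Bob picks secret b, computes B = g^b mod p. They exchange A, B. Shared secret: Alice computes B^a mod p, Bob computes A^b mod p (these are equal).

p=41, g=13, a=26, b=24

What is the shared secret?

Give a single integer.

A = 13^26 mod 41  (bits of 26 = 11010)
  bit 0 = 1: r = r^2 * 13 mod 41 = 1^2 * 13 = 1*13 = 13
  bit 1 = 1: r = r^2 * 13 mod 41 = 13^2 * 13 = 5*13 = 24
  bit 2 = 0: r = r^2 mod 41 = 24^2 = 2
  bit 3 = 1: r = r^2 * 13 mod 41 = 2^2 * 13 = 4*13 = 11
  bit 4 = 0: r = r^2 mod 41 = 11^2 = 39
  -> A = 39
B = 13^24 mod 41  (bits of 24 = 11000)
  bit 0 = 1: r = r^2 * 13 mod 41 = 1^2 * 13 = 1*13 = 13
  bit 1 = 1: r = r^2 * 13 mod 41 = 13^2 * 13 = 5*13 = 24
  bit 2 = 0: r = r^2 mod 41 = 24^2 = 2
  bit 3 = 0: r = r^2 mod 41 = 2^2 = 4
  bit 4 = 0: r = r^2 mod 41 = 4^2 = 16
  -> B = 16
s = B^a = 16^26 mod 41  (bits of 26 = 11010)
  bit 0 = 1: r = r^2 * 16 mod 41 = 1^2 * 16 = 1*16 = 16
  bit 1 = 1: r = r^2 * 16 mod 41 = 16^2 * 16 = 10*16 = 37
  bit 2 = 0: r = r^2 mod 41 = 37^2 = 16
  bit 3 = 1: r = r^2 * 16 mod 41 = 16^2 * 16 = 10*16 = 37
  bit 4 = 0: r = r^2 mod 41 = 37^2 = 16
  -> s = B^a = 16

Answer: 16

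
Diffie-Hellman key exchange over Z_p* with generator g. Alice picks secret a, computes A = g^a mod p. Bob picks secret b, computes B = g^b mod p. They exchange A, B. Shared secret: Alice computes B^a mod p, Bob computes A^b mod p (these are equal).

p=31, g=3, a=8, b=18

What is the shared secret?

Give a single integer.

Answer: 2

Derivation:
A = 3^8 mod 31  (bits of 8 = 1000)
  bit 0 = 1: r = r^2 * 3 mod 31 = 1^2 * 3 = 1*3 = 3
  bit 1 = 0: r = r^2 mod 31 = 3^2 = 9
  bit 2 = 0: r = r^2 mod 31 = 9^2 = 19
  bit 3 = 0: r = r^2 mod 31 = 19^2 = 20
  -> A = 20
B = 3^18 mod 31  (bits of 18 = 10010)
  bit 0 = 1: r = r^2 * 3 mod 31 = 1^2 * 3 = 1*3 = 3
  bit 1 = 0: r = r^2 mod 31 = 3^2 = 9
  bit 2 = 0: r = r^2 mod 31 = 9^2 = 19
  bit 3 = 1: r = r^2 * 3 mod 31 = 19^2 * 3 = 20*3 = 29
  bit 4 = 0: r = r^2 mod 31 = 29^2 = 4
  -> B = 4
s = B^a = 4^8 mod 31  (bits of 8 = 1000)
  bit 0 = 1: r = r^2 * 4 mod 31 = 1^2 * 4 = 1*4 = 4
  bit 1 = 0: r = r^2 mod 31 = 4^2 = 16
  bit 2 = 0: r = r^2 mod 31 = 16^2 = 8
  bit 3 = 0: r = r^2 mod 31 = 8^2 = 2
  -> s = B^a = 2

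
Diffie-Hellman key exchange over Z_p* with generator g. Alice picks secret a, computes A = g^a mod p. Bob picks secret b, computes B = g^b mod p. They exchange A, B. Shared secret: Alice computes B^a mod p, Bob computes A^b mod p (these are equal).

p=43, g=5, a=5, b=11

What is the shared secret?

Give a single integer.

A = 5^5 mod 43  (bits of 5 = 101)
  bit 0 = 1: r = r^2 * 5 mod 43 = 1^2 * 5 = 1*5 = 5
  bit 1 = 0: r = r^2 mod 43 = 5^2 = 25
  bit 2 = 1: r = r^2 * 5 mod 43 = 25^2 * 5 = 23*5 = 29
  -> A = 29
B = 5^11 mod 43  (bits of 11 = 1011)
  bit 0 = 1: r = r^2 * 5 mod 43 = 1^2 * 5 = 1*5 = 5
  bit 1 = 0: r = r^2 mod 43 = 5^2 = 25
  bit 2 = 1: r = r^2 * 5 mod 43 = 25^2 * 5 = 23*5 = 29
  bit 3 = 1: r = r^2 * 5 mod 43 = 29^2 * 5 = 24*5 = 34
  -> B = 34
s = B^a = 34^5 mod 43  (bits of 5 = 101)
  bit 0 = 1: r = r^2 * 34 mod 43 = 1^2 * 34 = 1*34 = 34
  bit 1 = 0: r = r^2 mod 43 = 34^2 = 38
  bit 2 = 1: r = r^2 * 34 mod 43 = 38^2 * 34 = 25*34 = 33
  -> s = B^a = 33

Answer: 33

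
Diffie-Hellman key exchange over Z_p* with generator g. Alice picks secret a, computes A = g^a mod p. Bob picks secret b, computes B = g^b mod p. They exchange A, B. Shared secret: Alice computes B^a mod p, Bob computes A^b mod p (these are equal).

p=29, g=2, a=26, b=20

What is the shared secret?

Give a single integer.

A = 2^26 mod 29  (bits of 26 = 11010)
  bit 0 = 1: r = r^2 * 2 mod 29 = 1^2 * 2 = 1*2 = 2
  bit 1 = 1: r = r^2 * 2 mod 29 = 2^2 * 2 = 4*2 = 8
  bit 2 = 0: r = r^2 mod 29 = 8^2 = 6
  bit 3 = 1: r = r^2 * 2 mod 29 = 6^2 * 2 = 7*2 = 14
  bit 4 = 0: r = r^2 mod 29 = 14^2 = 22
  -> A = 22
B = 2^20 mod 29  (bits of 20 = 10100)
  bit 0 = 1: r = r^2 * 2 mod 29 = 1^2 * 2 = 1*2 = 2
  bit 1 = 0: r = r^2 mod 29 = 2^2 = 4
  bit 2 = 1: r = r^2 * 2 mod 29 = 4^2 * 2 = 16*2 = 3
  bit 3 = 0: r = r^2 mod 29 = 3^2 = 9
  bit 4 = 0: r = r^2 mod 29 = 9^2 = 23
  -> B = 23
s = B^a = 23^26 mod 29  (bits of 26 = 11010)
  bit 0 = 1: r = r^2 * 23 mod 29 = 1^2 * 23 = 1*23 = 23
  bit 1 = 1: r = r^2 * 23 mod 29 = 23^2 * 23 = 7*23 = 16
  bit 2 = 0: r = r^2 mod 29 = 16^2 = 24
  bit 3 = 1: r = r^2 * 23 mod 29 = 24^2 * 23 = 25*23 = 24
  bit 4 = 0: r = r^2 mod 29 = 24^2 = 25
  -> s = B^a = 25

Answer: 25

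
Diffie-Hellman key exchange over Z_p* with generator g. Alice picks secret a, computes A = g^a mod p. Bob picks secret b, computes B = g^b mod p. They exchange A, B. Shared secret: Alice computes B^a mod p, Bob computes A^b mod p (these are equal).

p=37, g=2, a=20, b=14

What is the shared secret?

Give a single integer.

A = 2^20 mod 37  (bits of 20 = 10100)
  bit 0 = 1: r = r^2 * 2 mod 37 = 1^2 * 2 = 1*2 = 2
  bit 1 = 0: r = r^2 mod 37 = 2^2 = 4
  bit 2 = 1: r = r^2 * 2 mod 37 = 4^2 * 2 = 16*2 = 32
  bit 3 = 0: r = r^2 mod 37 = 32^2 = 25
  bit 4 = 0: r = r^2 mod 37 = 25^2 = 33
  -> A = 33
B = 2^14 mod 37  (bits of 14 = 1110)
  bit 0 = 1: r = r^2 * 2 mod 37 = 1^2 * 2 = 1*2 = 2
  bit 1 = 1: r = r^2 * 2 mod 37 = 2^2 * 2 = 4*2 = 8
  bit 2 = 1: r = r^2 * 2 mod 37 = 8^2 * 2 = 27*2 = 17
  bit 3 = 0: r = r^2 mod 37 = 17^2 = 30
  -> B = 30
s = B^a = 30^20 mod 37  (bits of 20 = 10100)
  bit 0 = 1: r = r^2 * 30 mod 37 = 1^2 * 30 = 1*30 = 30
  bit 1 = 0: r = r^2 mod 37 = 30^2 = 12
  bit 2 = 1: r = r^2 * 30 mod 37 = 12^2 * 30 = 33*30 = 28
  bit 3 = 0: r = r^2 mod 37 = 28^2 = 7
  bit 4 = 0: r = r^2 mod 37 = 7^2 = 12
  -> s = B^a = 12

Answer: 12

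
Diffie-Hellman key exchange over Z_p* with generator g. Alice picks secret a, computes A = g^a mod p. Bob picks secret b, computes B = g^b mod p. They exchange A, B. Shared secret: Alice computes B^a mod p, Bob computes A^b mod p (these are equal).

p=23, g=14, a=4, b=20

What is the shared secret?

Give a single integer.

Answer: 16

Derivation:
A = 14^4 mod 23  (bits of 4 = 100)
  bit 0 = 1: r = r^2 * 14 mod 23 = 1^2 * 14 = 1*14 = 14
  bit 1 = 0: r = r^2 mod 23 = 14^2 = 12
  bit 2 = 0: r = r^2 mod 23 = 12^2 = 6
  -> A = 6
B = 14^20 mod 23  (bits of 20 = 10100)
  bit 0 = 1: r = r^2 * 14 mod 23 = 1^2 * 14 = 1*14 = 14
  bit 1 = 0: r = r^2 mod 23 = 14^2 = 12
  bit 2 = 1: r = r^2 * 14 mod 23 = 12^2 * 14 = 6*14 = 15
  bit 3 = 0: r = r^2 mod 23 = 15^2 = 18
  bit 4 = 0: r = r^2 mod 23 = 18^2 = 2
  -> B = 2
s = B^a = 2^4 mod 23  (bits of 4 = 100)
  bit 0 = 1: r = r^2 * 2 mod 23 = 1^2 * 2 = 1*2 = 2
  bit 1 = 0: r = r^2 mod 23 = 2^2 = 4
  bit 2 = 0: r = r^2 mod 23 = 4^2 = 16
  -> s = B^a = 16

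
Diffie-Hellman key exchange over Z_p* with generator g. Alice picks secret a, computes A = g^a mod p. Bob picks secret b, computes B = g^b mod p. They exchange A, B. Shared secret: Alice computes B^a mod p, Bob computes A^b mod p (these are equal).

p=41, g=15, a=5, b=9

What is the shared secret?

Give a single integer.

A = 15^5 mod 41  (bits of 5 = 101)
  bit 0 = 1: r = r^2 * 15 mod 41 = 1^2 * 15 = 1*15 = 15
  bit 1 = 0: r = r^2 mod 41 = 15^2 = 20
  bit 2 = 1: r = r^2 * 15 mod 41 = 20^2 * 15 = 31*15 = 14
  -> A = 14
B = 15^9 mod 41  (bits of 9 = 1001)
  bit 0 = 1: r = r^2 * 15 mod 41 = 1^2 * 15 = 1*15 = 15
  bit 1 = 0: r = r^2 mod 41 = 15^2 = 20
  bit 2 = 0: r = r^2 mod 41 = 20^2 = 31
  bit 3 = 1: r = r^2 * 15 mod 41 = 31^2 * 15 = 18*15 = 24
  -> B = 24
s = B^a = 24^5 mod 41  (bits of 5 = 101)
  bit 0 = 1: r = r^2 * 24 mod 41 = 1^2 * 24 = 1*24 = 24
  bit 1 = 0: r = r^2 mod 41 = 24^2 = 2
  bit 2 = 1: r = r^2 * 24 mod 41 = 2^2 * 24 = 4*24 = 14
  -> s = B^a = 14

Answer: 14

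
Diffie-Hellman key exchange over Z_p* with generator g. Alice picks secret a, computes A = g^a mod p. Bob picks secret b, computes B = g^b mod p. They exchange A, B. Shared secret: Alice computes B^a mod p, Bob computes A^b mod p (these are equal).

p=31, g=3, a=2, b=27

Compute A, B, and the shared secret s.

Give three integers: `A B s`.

A = 3^2 mod 31  (bits of 2 = 10)
  bit 0 = 1: r = r^2 * 3 mod 31 = 1^2 * 3 = 1*3 = 3
  bit 1 = 0: r = r^2 mod 31 = 3^2 = 9
  -> A = 9
B = 3^27 mod 31  (bits of 27 = 11011)
  bit 0 = 1: r = r^2 * 3 mod 31 = 1^2 * 3 = 1*3 = 3
  bit 1 = 1: r = r^2 * 3 mod 31 = 3^2 * 3 = 9*3 = 27
  bit 2 = 0: r = r^2 mod 31 = 27^2 = 16
  bit 3 = 1: r = r^2 * 3 mod 31 = 16^2 * 3 = 8*3 = 24
  bit 4 = 1: r = r^2 * 3 mod 31 = 24^2 * 3 = 18*3 = 23
  -> B = 23
s = B^a = 23^2 mod 31  (bits of 2 = 10)
  bit 0 = 1: r = r^2 * 23 mod 31 = 1^2 * 23 = 1*23 = 23
  bit 1 = 0: r = r^2 mod 31 = 23^2 = 2
  -> s = B^a = 2

Answer: 9 23 2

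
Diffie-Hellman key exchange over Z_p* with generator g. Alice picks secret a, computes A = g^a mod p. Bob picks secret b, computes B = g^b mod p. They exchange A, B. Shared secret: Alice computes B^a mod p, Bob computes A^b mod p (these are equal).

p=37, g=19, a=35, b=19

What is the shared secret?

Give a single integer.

Answer: 35

Derivation:
A = 19^35 mod 37  (bits of 35 = 100011)
  bit 0 = 1: r = r^2 * 19 mod 37 = 1^2 * 19 = 1*19 = 19
  bit 1 = 0: r = r^2 mod 37 = 19^2 = 28
  bit 2 = 0: r = r^2 mod 37 = 28^2 = 7
  bit 3 = 0: r = r^2 mod 37 = 7^2 = 12
  bit 4 = 1: r = r^2 * 19 mod 37 = 12^2 * 19 = 33*19 = 35
  bit 5 = 1: r = r^2 * 19 mod 37 = 35^2 * 19 = 4*19 = 2
  -> A = 2
B = 19^19 mod 37  (bits of 19 = 10011)
  bit 0 = 1: r = r^2 * 19 mod 37 = 1^2 * 19 = 1*19 = 19
  bit 1 = 0: r = r^2 mod 37 = 19^2 = 28
  bit 2 = 0: r = r^2 mod 37 = 28^2 = 7
  bit 3 = 1: r = r^2 * 19 mod 37 = 7^2 * 19 = 12*19 = 6
  bit 4 = 1: r = r^2 * 19 mod 37 = 6^2 * 19 = 36*19 = 18
  -> B = 18
s = B^a = 18^35 mod 37  (bits of 35 = 100011)
  bit 0 = 1: r = r^2 * 18 mod 37 = 1^2 * 18 = 1*18 = 18
  bit 1 = 0: r = r^2 mod 37 = 18^2 = 28
  bit 2 = 0: r = r^2 mod 37 = 28^2 = 7
  bit 3 = 0: r = r^2 mod 37 = 7^2 = 12
  bit 4 = 1: r = r^2 * 18 mod 37 = 12^2 * 18 = 33*18 = 2
  bit 5 = 1: r = r^2 * 18 mod 37 = 2^2 * 18 = 4*18 = 35
  -> s = B^a = 35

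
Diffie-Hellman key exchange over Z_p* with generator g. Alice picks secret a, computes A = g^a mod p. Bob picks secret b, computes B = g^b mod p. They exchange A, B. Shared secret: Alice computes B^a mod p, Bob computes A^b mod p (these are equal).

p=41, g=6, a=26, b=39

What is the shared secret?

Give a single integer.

A = 6^26 mod 41  (bits of 26 = 11010)
  bit 0 = 1: r = r^2 * 6 mod 41 = 1^2 * 6 = 1*6 = 6
  bit 1 = 1: r = r^2 * 6 mod 41 = 6^2 * 6 = 36*6 = 11
  bit 2 = 0: r = r^2 mod 41 = 11^2 = 39
  bit 3 = 1: r = r^2 * 6 mod 41 = 39^2 * 6 = 4*6 = 24
  bit 4 = 0: r = r^2 mod 41 = 24^2 = 2
  -> A = 2
B = 6^39 mod 41  (bits of 39 = 100111)
  bit 0 = 1: r = r^2 * 6 mod 41 = 1^2 * 6 = 1*6 = 6
  bit 1 = 0: r = r^2 mod 41 = 6^2 = 36
  bit 2 = 0: r = r^2 mod 41 = 36^2 = 25
  bit 3 = 1: r = r^2 * 6 mod 41 = 25^2 * 6 = 10*6 = 19
  bit 4 = 1: r = r^2 * 6 mod 41 = 19^2 * 6 = 33*6 = 34
  bit 5 = 1: r = r^2 * 6 mod 41 = 34^2 * 6 = 8*6 = 7
  -> B = 7
s = B^a = 7^26 mod 41  (bits of 26 = 11010)
  bit 0 = 1: r = r^2 * 7 mod 41 = 1^2 * 7 = 1*7 = 7
  bit 1 = 1: r = r^2 * 7 mod 41 = 7^2 * 7 = 8*7 = 15
  bit 2 = 0: r = r^2 mod 41 = 15^2 = 20
  bit 3 = 1: r = r^2 * 7 mod 41 = 20^2 * 7 = 31*7 = 12
  bit 4 = 0: r = r^2 mod 41 = 12^2 = 21
  -> s = B^a = 21

Answer: 21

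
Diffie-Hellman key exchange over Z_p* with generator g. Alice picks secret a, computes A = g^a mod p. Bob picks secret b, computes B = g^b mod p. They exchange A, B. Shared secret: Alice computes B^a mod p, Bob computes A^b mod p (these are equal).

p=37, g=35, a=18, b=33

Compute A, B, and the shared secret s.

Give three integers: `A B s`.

Answer: 36 23 36

Derivation:
A = 35^18 mod 37  (bits of 18 = 10010)
  bit 0 = 1: r = r^2 * 35 mod 37 = 1^2 * 35 = 1*35 = 35
  bit 1 = 0: r = r^2 mod 37 = 35^2 = 4
  bit 2 = 0: r = r^2 mod 37 = 4^2 = 16
  bit 3 = 1: r = r^2 * 35 mod 37 = 16^2 * 35 = 34*35 = 6
  bit 4 = 0: r = r^2 mod 37 = 6^2 = 36
  -> A = 36
B = 35^33 mod 37  (bits of 33 = 100001)
  bit 0 = 1: r = r^2 * 35 mod 37 = 1^2 * 35 = 1*35 = 35
  bit 1 = 0: r = r^2 mod 37 = 35^2 = 4
  bit 2 = 0: r = r^2 mod 37 = 4^2 = 16
  bit 3 = 0: r = r^2 mod 37 = 16^2 = 34
  bit 4 = 0: r = r^2 mod 37 = 34^2 = 9
  bit 5 = 1: r = r^2 * 35 mod 37 = 9^2 * 35 = 7*35 = 23
  -> B = 23
s = B^a = 23^18 mod 37  (bits of 18 = 10010)
  bit 0 = 1: r = r^2 * 23 mod 37 = 1^2 * 23 = 1*23 = 23
  bit 1 = 0: r = r^2 mod 37 = 23^2 = 11
  bit 2 = 0: r = r^2 mod 37 = 11^2 = 10
  bit 3 = 1: r = r^2 * 23 mod 37 = 10^2 * 23 = 26*23 = 6
  bit 4 = 0: r = r^2 mod 37 = 6^2 = 36
  -> s = B^a = 36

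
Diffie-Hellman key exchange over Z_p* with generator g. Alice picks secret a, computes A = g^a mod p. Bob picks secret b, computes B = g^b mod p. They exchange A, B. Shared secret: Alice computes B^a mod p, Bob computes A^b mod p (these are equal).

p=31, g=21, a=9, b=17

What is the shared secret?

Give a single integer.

Answer: 23

Derivation:
A = 21^9 mod 31  (bits of 9 = 1001)
  bit 0 = 1: r = r^2 * 21 mod 31 = 1^2 * 21 = 1*21 = 21
  bit 1 = 0: r = r^2 mod 31 = 21^2 = 7
  bit 2 = 0: r = r^2 mod 31 = 7^2 = 18
  bit 3 = 1: r = r^2 * 21 mod 31 = 18^2 * 21 = 14*21 = 15
  -> A = 15
B = 21^17 mod 31  (bits of 17 = 10001)
  bit 0 = 1: r = r^2 * 21 mod 31 = 1^2 * 21 = 1*21 = 21
  bit 1 = 0: r = r^2 mod 31 = 21^2 = 7
  bit 2 = 0: r = r^2 mod 31 = 7^2 = 18
  bit 3 = 0: r = r^2 mod 31 = 18^2 = 14
  bit 4 = 1: r = r^2 * 21 mod 31 = 14^2 * 21 = 10*21 = 24
  -> B = 24
s = B^a = 24^9 mod 31  (bits of 9 = 1001)
  bit 0 = 1: r = r^2 * 24 mod 31 = 1^2 * 24 = 1*24 = 24
  bit 1 = 0: r = r^2 mod 31 = 24^2 = 18
  bit 2 = 0: r = r^2 mod 31 = 18^2 = 14
  bit 3 = 1: r = r^2 * 24 mod 31 = 14^2 * 24 = 10*24 = 23
  -> s = B^a = 23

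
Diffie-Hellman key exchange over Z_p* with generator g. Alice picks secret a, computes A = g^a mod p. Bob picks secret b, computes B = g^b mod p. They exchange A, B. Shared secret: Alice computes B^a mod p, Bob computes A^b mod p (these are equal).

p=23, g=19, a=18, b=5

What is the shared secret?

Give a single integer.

Answer: 16

Derivation:
A = 19^18 mod 23  (bits of 18 = 10010)
  bit 0 = 1: r = r^2 * 19 mod 23 = 1^2 * 19 = 1*19 = 19
  bit 1 = 0: r = r^2 mod 23 = 19^2 = 16
  bit 2 = 0: r = r^2 mod 23 = 16^2 = 3
  bit 3 = 1: r = r^2 * 19 mod 23 = 3^2 * 19 = 9*19 = 10
  bit 4 = 0: r = r^2 mod 23 = 10^2 = 8
  -> A = 8
B = 19^5 mod 23  (bits of 5 = 101)
  bit 0 = 1: r = r^2 * 19 mod 23 = 1^2 * 19 = 1*19 = 19
  bit 1 = 0: r = r^2 mod 23 = 19^2 = 16
  bit 2 = 1: r = r^2 * 19 mod 23 = 16^2 * 19 = 3*19 = 11
  -> B = 11
s = B^a = 11^18 mod 23  (bits of 18 = 10010)
  bit 0 = 1: r = r^2 * 11 mod 23 = 1^2 * 11 = 1*11 = 11
  bit 1 = 0: r = r^2 mod 23 = 11^2 = 6
  bit 2 = 0: r = r^2 mod 23 = 6^2 = 13
  bit 3 = 1: r = r^2 * 11 mod 23 = 13^2 * 11 = 8*11 = 19
  bit 4 = 0: r = r^2 mod 23 = 19^2 = 16
  -> s = B^a = 16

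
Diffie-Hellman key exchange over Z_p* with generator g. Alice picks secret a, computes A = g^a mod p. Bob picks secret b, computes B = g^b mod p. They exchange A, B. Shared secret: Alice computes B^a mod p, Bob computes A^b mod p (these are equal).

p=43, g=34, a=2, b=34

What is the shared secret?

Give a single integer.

A = 34^2 mod 43  (bits of 2 = 10)
  bit 0 = 1: r = r^2 * 34 mod 43 = 1^2 * 34 = 1*34 = 34
  bit 1 = 0: r = r^2 mod 43 = 34^2 = 38
  -> A = 38
B = 34^34 mod 43  (bits of 34 = 100010)
  bit 0 = 1: r = r^2 * 34 mod 43 = 1^2 * 34 = 1*34 = 34
  bit 1 = 0: r = r^2 mod 43 = 34^2 = 38
  bit 2 = 0: r = r^2 mod 43 = 38^2 = 25
  bit 3 = 0: r = r^2 mod 43 = 25^2 = 23
  bit 4 = 1: r = r^2 * 34 mod 43 = 23^2 * 34 = 13*34 = 12
  bit 5 = 0: r = r^2 mod 43 = 12^2 = 15
  -> B = 15
s = B^a = 15^2 mod 43  (bits of 2 = 10)
  bit 0 = 1: r = r^2 * 15 mod 43 = 1^2 * 15 = 1*15 = 15
  bit 1 = 0: r = r^2 mod 43 = 15^2 = 10
  -> s = B^a = 10

Answer: 10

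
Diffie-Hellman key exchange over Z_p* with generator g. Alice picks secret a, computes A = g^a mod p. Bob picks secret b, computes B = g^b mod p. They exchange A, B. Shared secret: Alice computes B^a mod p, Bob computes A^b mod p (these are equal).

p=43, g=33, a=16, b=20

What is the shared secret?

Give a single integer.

Answer: 25

Derivation:
A = 33^16 mod 43  (bits of 16 = 10000)
  bit 0 = 1: r = r^2 * 33 mod 43 = 1^2 * 33 = 1*33 = 33
  bit 1 = 0: r = r^2 mod 43 = 33^2 = 14
  bit 2 = 0: r = r^2 mod 43 = 14^2 = 24
  bit 3 = 0: r = r^2 mod 43 = 24^2 = 17
  bit 4 = 0: r = r^2 mod 43 = 17^2 = 31
  -> A = 31
B = 33^20 mod 43  (bits of 20 = 10100)
  bit 0 = 1: r = r^2 * 33 mod 43 = 1^2 * 33 = 1*33 = 33
  bit 1 = 0: r = r^2 mod 43 = 33^2 = 14
  bit 2 = 1: r = r^2 * 33 mod 43 = 14^2 * 33 = 24*33 = 18
  bit 3 = 0: r = r^2 mod 43 = 18^2 = 23
  bit 4 = 0: r = r^2 mod 43 = 23^2 = 13
  -> B = 13
s = B^a = 13^16 mod 43  (bits of 16 = 10000)
  bit 0 = 1: r = r^2 * 13 mod 43 = 1^2 * 13 = 1*13 = 13
  bit 1 = 0: r = r^2 mod 43 = 13^2 = 40
  bit 2 = 0: r = r^2 mod 43 = 40^2 = 9
  bit 3 = 0: r = r^2 mod 43 = 9^2 = 38
  bit 4 = 0: r = r^2 mod 43 = 38^2 = 25
  -> s = B^a = 25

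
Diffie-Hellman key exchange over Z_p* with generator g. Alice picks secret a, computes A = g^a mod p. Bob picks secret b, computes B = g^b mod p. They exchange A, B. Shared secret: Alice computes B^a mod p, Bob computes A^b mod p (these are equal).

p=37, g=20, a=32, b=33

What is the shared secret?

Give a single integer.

Answer: 26

Derivation:
A = 20^32 mod 37  (bits of 32 = 100000)
  bit 0 = 1: r = r^2 * 20 mod 37 = 1^2 * 20 = 1*20 = 20
  bit 1 = 0: r = r^2 mod 37 = 20^2 = 30
  bit 2 = 0: r = r^2 mod 37 = 30^2 = 12
  bit 3 = 0: r = r^2 mod 37 = 12^2 = 33
  bit 4 = 0: r = r^2 mod 37 = 33^2 = 16
  bit 5 = 0: r = r^2 mod 37 = 16^2 = 34
  -> A = 34
B = 20^33 mod 37  (bits of 33 = 100001)
  bit 0 = 1: r = r^2 * 20 mod 37 = 1^2 * 20 = 1*20 = 20
  bit 1 = 0: r = r^2 mod 37 = 20^2 = 30
  bit 2 = 0: r = r^2 mod 37 = 30^2 = 12
  bit 3 = 0: r = r^2 mod 37 = 12^2 = 33
  bit 4 = 0: r = r^2 mod 37 = 33^2 = 16
  bit 5 = 1: r = r^2 * 20 mod 37 = 16^2 * 20 = 34*20 = 14
  -> B = 14
s = B^a = 14^32 mod 37  (bits of 32 = 100000)
  bit 0 = 1: r = r^2 * 14 mod 37 = 1^2 * 14 = 1*14 = 14
  bit 1 = 0: r = r^2 mod 37 = 14^2 = 11
  bit 2 = 0: r = r^2 mod 37 = 11^2 = 10
  bit 3 = 0: r = r^2 mod 37 = 10^2 = 26
  bit 4 = 0: r = r^2 mod 37 = 26^2 = 10
  bit 5 = 0: r = r^2 mod 37 = 10^2 = 26
  -> s = B^a = 26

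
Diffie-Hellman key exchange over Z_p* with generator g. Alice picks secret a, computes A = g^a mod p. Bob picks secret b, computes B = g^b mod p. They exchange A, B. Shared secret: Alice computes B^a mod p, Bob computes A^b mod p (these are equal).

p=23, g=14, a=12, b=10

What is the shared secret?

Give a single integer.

Answer: 18

Derivation:
A = 14^12 mod 23  (bits of 12 = 1100)
  bit 0 = 1: r = r^2 * 14 mod 23 = 1^2 * 14 = 1*14 = 14
  bit 1 = 1: r = r^2 * 14 mod 23 = 14^2 * 14 = 12*14 = 7
  bit 2 = 0: r = r^2 mod 23 = 7^2 = 3
  bit 3 = 0: r = r^2 mod 23 = 3^2 = 9
  -> A = 9
B = 14^10 mod 23  (bits of 10 = 1010)
  bit 0 = 1: r = r^2 * 14 mod 23 = 1^2 * 14 = 1*14 = 14
  bit 1 = 0: r = r^2 mod 23 = 14^2 = 12
  bit 2 = 1: r = r^2 * 14 mod 23 = 12^2 * 14 = 6*14 = 15
  bit 3 = 0: r = r^2 mod 23 = 15^2 = 18
  -> B = 18
s = B^a = 18^12 mod 23  (bits of 12 = 1100)
  bit 0 = 1: r = r^2 * 18 mod 23 = 1^2 * 18 = 1*18 = 18
  bit 1 = 1: r = r^2 * 18 mod 23 = 18^2 * 18 = 2*18 = 13
  bit 2 = 0: r = r^2 mod 23 = 13^2 = 8
  bit 3 = 0: r = r^2 mod 23 = 8^2 = 18
  -> s = B^a = 18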